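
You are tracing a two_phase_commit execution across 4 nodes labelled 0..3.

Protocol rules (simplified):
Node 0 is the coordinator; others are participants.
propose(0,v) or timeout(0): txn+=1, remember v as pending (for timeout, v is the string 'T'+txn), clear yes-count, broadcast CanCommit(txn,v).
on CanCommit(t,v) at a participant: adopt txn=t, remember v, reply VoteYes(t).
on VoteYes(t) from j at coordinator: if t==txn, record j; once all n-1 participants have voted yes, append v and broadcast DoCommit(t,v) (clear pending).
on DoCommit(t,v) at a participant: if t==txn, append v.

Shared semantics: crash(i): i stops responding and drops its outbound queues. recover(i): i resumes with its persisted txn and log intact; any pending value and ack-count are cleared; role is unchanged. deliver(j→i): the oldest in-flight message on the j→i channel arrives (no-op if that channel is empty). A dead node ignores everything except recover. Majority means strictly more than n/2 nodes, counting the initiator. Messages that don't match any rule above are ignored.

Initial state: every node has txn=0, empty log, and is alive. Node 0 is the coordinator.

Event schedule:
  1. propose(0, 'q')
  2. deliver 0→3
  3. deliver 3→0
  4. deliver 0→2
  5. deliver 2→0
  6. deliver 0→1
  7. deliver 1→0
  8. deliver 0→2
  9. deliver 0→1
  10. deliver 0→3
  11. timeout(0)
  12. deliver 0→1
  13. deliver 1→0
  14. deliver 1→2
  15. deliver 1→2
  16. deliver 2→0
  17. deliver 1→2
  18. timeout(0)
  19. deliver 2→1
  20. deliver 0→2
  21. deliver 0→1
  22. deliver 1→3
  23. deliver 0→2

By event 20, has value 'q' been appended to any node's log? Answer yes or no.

yes

step 1 propose(0,'q'): 0={coor,t=1,log=-}
step 2 deliver 0→3: 3={part,t=1,log=-}
step 3 deliver 3→0: —
step 4 deliver 0→2: 2={part,t=1,log=-}
step 5 deliver 2→0: —
step 6 deliver 0→1: 1={part,t=1,log=-}
step 7 deliver 1→0: 0={coor,t=1,log=q}
step 8 deliver 0→2: 2={part,t=1,log=q}
step 9 deliver 0→1: 1={part,t=1,log=q}
step 10 deliver 0→3: 3={part,t=1,log=q}
step 11 timeout(0): 0={coor,t=2,log=q}
step 12 deliver 0→1: 1={part,t=2,log=q}
step 13 deliver 1→0: —
step 14 deliver 1→2: —
step 15 deliver 1→2: —
step 16 deliver 2→0: —
step 17 deliver 1→2: —
step 18 timeout(0): 0={coor,t=3,log=q}
step 19 deliver 2→1: —
step 20 deliver 0→2: 2={part,t=2,log=q}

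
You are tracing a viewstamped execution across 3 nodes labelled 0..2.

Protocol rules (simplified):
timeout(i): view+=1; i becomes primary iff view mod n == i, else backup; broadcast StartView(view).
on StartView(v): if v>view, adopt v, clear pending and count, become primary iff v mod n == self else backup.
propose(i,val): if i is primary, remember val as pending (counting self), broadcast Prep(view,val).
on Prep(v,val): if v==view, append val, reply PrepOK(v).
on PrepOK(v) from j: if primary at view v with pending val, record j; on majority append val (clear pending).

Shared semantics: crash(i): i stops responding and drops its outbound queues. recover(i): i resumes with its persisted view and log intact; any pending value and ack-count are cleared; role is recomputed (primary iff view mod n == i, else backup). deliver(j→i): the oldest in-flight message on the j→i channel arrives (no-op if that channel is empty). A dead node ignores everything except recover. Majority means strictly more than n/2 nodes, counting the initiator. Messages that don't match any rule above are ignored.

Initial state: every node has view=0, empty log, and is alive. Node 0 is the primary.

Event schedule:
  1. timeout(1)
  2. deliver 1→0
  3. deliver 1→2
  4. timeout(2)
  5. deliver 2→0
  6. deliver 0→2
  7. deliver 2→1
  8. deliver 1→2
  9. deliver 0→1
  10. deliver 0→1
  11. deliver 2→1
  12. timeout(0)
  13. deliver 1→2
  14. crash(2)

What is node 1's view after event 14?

[1] timeout(1) → N1(prim v1 [-])
[2] deliver 1→0 → N0(back v1 [-])
[3] deliver 1→2 → N2(back v1 [-])
[4] timeout(2) → N2(prim v2 [-])
[5] deliver 2→0 → N0(back v2 [-])
[6] deliver 0→2 → ∅
[7] deliver 2→1 → N1(back v2 [-])
[8] deliver 1→2 → ∅
[9] deliver 0→1 → ∅
[10] deliver 0→1 → ∅
[11] deliver 2→1 → ∅
[12] timeout(0) → N0(prim v3 [-])
[13] deliver 1→2 → ∅
[14] crash(2) → N2(✗prim v2 [-])

2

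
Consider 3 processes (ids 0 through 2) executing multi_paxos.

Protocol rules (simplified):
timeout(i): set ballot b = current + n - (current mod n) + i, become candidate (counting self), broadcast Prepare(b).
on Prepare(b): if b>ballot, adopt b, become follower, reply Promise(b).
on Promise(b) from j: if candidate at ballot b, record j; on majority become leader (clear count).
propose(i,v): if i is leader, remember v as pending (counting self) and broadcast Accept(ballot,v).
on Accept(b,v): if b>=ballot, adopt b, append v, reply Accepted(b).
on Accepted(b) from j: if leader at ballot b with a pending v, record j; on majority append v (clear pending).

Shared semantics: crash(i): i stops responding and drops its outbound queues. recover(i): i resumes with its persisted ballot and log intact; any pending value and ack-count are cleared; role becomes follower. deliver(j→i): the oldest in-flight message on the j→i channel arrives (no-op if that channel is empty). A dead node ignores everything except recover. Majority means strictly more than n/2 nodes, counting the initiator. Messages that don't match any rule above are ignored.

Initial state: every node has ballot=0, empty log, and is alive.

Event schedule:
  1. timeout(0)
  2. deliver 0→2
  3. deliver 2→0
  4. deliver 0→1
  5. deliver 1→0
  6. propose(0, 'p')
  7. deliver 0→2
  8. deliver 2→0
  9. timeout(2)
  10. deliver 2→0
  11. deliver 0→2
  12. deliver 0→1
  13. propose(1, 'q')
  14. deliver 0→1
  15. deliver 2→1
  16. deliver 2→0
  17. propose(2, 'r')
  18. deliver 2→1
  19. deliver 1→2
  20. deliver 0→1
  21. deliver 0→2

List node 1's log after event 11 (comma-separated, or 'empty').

1. timeout(0):  <0:cand b3 ->
2. deliver 0→2:  <2:foll b3 ->
3. deliver 2→0:  <0:lead b3 ->
4. deliver 0→1:  <1:foll b3 ->
5. deliver 1→0:  nop
6. propose(0,'p'):  nop
7. deliver 0→2:  <2:foll b3 p>
8. deliver 2→0:  <0:lead b3 p>
9. timeout(2):  <2:cand b8 p>
10. deliver 2→0:  <0:foll b8 p>
11. deliver 0→2:  <2:lead b8 p>

empty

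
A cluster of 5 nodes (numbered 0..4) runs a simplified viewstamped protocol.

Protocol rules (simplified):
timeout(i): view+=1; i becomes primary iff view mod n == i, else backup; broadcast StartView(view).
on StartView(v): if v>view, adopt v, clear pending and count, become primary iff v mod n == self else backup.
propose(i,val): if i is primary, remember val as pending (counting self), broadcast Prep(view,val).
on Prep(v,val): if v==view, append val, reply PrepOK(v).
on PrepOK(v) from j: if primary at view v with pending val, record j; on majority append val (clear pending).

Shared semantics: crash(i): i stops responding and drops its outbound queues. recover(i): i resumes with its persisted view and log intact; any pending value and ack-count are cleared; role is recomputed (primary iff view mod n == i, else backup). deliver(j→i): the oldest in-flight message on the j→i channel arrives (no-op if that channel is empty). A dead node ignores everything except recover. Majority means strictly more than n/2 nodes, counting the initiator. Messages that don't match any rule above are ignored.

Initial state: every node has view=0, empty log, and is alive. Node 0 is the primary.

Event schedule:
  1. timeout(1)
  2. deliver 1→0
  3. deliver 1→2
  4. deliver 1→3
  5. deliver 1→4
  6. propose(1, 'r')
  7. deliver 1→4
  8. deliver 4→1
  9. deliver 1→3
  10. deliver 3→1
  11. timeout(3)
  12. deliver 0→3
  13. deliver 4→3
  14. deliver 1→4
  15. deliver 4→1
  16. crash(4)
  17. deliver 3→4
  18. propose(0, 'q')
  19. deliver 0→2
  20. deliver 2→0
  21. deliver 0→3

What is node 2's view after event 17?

1

step 1 timeout(1): 1={prim,v=1,log=-}
step 2 deliver 1→0: 0={back,v=1,log=-}
step 3 deliver 1→2: 2={back,v=1,log=-}
step 4 deliver 1→3: 3={back,v=1,log=-}
step 5 deliver 1→4: 4={back,v=1,log=-}
step 6 propose(1,'r'): —
step 7 deliver 1→4: 4={back,v=1,log=r}
step 8 deliver 4→1: —
step 9 deliver 1→3: 3={back,v=1,log=r}
step 10 deliver 3→1: 1={prim,v=1,log=r}
step 11 timeout(3): 3={back,v=2,log=r}
step 12 deliver 0→3: —
step 13 deliver 4→3: —
step 14 deliver 1→4: —
step 15 deliver 4→1: —
step 16 crash(4): 4={✗back,v=1,log=r}
step 17 deliver 3→4: —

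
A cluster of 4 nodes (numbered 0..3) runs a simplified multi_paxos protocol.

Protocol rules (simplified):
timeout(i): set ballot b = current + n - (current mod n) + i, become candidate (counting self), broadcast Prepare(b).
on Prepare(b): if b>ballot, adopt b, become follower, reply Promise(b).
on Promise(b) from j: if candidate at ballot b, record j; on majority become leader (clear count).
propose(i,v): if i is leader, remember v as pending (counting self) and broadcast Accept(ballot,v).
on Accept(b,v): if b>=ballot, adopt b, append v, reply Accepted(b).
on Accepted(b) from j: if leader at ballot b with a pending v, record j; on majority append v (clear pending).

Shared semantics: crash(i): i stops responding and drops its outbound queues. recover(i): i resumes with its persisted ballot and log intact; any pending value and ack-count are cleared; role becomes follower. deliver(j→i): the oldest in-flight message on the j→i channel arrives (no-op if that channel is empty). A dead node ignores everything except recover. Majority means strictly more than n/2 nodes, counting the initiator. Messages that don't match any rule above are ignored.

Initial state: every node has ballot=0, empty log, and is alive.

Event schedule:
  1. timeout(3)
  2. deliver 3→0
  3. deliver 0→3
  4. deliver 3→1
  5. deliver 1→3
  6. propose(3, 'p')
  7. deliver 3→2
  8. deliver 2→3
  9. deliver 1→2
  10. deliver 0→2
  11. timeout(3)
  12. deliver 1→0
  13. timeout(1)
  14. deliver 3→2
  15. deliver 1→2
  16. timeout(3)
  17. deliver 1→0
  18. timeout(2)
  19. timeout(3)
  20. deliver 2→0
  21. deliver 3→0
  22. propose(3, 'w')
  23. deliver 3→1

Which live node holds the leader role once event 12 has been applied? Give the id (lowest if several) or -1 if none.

-1

1. timeout(3):  <3:cand b7 ->
2. deliver 3→0:  <0:foll b7 ->
3. deliver 0→3:  nop
4. deliver 3→1:  <1:foll b7 ->
5. deliver 1→3:  <3:lead b7 ->
6. propose(3,'p'):  nop
7. deliver 3→2:  <2:foll b7 ->
8. deliver 2→3:  nop
9. deliver 1→2:  nop
10. deliver 0→2:  nop
11. timeout(3):  <3:cand b11 ->
12. deliver 1→0:  nop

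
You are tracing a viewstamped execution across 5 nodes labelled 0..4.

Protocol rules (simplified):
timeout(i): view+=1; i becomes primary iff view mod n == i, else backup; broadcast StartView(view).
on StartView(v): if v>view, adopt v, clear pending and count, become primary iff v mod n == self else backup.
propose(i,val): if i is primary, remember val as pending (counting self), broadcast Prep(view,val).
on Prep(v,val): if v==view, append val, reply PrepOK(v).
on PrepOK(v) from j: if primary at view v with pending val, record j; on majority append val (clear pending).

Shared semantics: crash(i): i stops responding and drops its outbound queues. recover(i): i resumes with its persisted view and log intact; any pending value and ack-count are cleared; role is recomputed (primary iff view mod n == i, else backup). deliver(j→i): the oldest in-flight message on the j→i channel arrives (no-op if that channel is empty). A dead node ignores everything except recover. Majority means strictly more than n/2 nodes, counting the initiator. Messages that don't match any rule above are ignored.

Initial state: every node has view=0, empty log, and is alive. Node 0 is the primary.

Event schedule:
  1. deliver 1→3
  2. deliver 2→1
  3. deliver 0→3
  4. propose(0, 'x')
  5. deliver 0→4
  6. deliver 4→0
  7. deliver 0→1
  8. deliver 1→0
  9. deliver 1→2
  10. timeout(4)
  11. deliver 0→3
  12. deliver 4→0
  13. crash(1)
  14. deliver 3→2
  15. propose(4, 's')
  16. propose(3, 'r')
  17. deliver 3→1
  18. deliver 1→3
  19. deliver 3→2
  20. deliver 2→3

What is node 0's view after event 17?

1

1. deliver 1→3:  nop
2. deliver 2→1:  nop
3. deliver 0→3:  nop
4. propose(0,'x'):  nop
5. deliver 0→4:  <4:back v0 x>
6. deliver 4→0:  nop
7. deliver 0→1:  <1:back v0 x>
8. deliver 1→0:  <0:prim v0 x>
9. deliver 1→2:  nop
10. timeout(4):  <4:back v1 x>
11. deliver 0→3:  <3:back v0 x>
12. deliver 4→0:  <0:back v1 x>
13. crash(1):  <1:✗back v0 x>
14. deliver 3→2:  nop
15. propose(4,'s'):  nop
16. propose(3,'r'):  nop
17. deliver 3→1:  nop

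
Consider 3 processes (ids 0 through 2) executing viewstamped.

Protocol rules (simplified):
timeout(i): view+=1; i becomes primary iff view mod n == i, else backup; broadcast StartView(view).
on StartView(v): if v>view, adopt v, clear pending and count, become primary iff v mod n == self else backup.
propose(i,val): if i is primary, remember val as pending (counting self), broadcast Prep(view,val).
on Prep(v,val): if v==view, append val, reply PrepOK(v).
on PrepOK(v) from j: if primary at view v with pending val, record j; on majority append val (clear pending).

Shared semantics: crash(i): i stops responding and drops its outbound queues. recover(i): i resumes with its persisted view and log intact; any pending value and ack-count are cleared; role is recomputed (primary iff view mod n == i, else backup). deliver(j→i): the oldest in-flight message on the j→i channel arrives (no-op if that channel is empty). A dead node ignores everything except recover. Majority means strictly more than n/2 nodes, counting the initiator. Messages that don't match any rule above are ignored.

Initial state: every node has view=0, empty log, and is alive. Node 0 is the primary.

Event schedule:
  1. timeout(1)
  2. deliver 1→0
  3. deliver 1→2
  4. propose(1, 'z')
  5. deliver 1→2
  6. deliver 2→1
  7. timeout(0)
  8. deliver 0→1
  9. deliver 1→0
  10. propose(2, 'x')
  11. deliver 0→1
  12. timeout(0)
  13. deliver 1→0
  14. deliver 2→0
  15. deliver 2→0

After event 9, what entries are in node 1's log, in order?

z

e1 timeout(1): 1[prim,v=1,-]
e2 deliver 1→0: 0[back,v=1,-]
e3 deliver 1→2: 2[back,v=1,-]
e4 propose(1,'z'): ·
e5 deliver 1→2: 2[back,v=1,z]
e6 deliver 2→1: 1[prim,v=1,z]
e7 timeout(0): 0[back,v=2,-]
e8 deliver 0→1: 1[back,v=2,z]
e9 deliver 1→0: ·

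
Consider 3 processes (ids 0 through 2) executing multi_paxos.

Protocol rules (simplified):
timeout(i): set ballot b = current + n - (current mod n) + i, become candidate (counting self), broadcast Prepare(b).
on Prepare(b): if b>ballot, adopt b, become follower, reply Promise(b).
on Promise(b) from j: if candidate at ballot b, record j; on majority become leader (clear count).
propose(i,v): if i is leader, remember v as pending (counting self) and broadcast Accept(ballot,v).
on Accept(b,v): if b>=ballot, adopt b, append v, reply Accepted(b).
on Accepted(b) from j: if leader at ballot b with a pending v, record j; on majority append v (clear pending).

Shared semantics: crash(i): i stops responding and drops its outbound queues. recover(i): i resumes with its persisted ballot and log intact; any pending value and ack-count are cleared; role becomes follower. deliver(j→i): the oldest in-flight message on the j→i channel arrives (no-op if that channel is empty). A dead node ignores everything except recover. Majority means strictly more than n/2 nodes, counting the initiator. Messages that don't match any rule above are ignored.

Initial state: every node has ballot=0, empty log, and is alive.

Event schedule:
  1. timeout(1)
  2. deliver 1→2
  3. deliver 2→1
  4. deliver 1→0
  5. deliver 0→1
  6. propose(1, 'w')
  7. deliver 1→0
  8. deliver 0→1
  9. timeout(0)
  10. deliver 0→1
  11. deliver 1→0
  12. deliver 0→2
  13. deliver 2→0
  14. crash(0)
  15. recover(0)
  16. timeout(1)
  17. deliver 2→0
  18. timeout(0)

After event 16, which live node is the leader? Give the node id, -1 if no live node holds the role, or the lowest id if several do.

-1

after 1 — timeout(1): n1:cand/b4/[-]
after 2 — deliver 1→2: n2:foll/b4/[-]
after 3 — deliver 2→1: n1:lead/b4/[-]
after 4 — deliver 1→0: n0:foll/b4/[-]
after 5 — deliver 0→1: ·
after 6 — propose(1,'w'): ·
after 7 — deliver 1→0: n0:foll/b4/[w]
after 8 — deliver 0→1: n1:lead/b4/[w]
after 9 — timeout(0): n0:cand/b6/[w]
after 10 — deliver 0→1: n1:foll/b6/[w]
after 11 — deliver 1→0: n0:lead/b6/[w]
after 12 — deliver 0→2: n2:foll/b6/[-]
after 13 — deliver 2→0: ·
after 14 — crash(0): n0:✗lead/b6/[w]
after 15 — recover(0): n0:foll/b6/[w]
after 16 — timeout(1): n1:cand/b10/[w]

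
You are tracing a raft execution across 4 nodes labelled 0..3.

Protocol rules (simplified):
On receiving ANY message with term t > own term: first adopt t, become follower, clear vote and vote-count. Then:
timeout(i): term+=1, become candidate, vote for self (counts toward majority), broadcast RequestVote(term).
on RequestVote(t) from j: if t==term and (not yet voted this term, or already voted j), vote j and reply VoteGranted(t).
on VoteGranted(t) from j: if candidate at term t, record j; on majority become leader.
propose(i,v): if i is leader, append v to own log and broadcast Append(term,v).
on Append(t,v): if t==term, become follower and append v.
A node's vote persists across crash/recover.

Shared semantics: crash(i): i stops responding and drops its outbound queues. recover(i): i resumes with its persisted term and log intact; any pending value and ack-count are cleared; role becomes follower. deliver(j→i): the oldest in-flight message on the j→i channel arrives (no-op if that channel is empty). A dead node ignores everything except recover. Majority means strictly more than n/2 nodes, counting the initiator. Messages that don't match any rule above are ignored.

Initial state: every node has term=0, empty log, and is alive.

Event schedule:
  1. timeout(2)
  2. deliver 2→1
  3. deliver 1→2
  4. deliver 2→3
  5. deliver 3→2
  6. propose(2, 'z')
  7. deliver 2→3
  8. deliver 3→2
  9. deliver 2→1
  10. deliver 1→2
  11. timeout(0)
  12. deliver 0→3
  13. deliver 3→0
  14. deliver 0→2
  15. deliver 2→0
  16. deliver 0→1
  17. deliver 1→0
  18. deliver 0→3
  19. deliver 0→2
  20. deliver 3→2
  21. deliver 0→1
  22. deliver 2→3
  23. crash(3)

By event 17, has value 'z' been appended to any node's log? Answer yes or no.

[1] timeout(2) → N2(cand t1 [-])
[2] deliver 2→1 → N1(foll t1 [-])
[3] deliver 1→2 → ∅
[4] deliver 2→3 → N3(foll t1 [-])
[5] deliver 3→2 → N2(lead t1 [-])
[6] propose(2,'z') → N2(lead t1 [z])
[7] deliver 2→3 → N3(foll t1 [z])
[8] deliver 3→2 → ∅
[9] deliver 2→1 → N1(foll t1 [z])
[10] deliver 1→2 → ∅
[11] timeout(0) → N0(cand t1 [-])
[12] deliver 0→3 → ∅
[13] deliver 3→0 → ∅
[14] deliver 0→2 → ∅
[15] deliver 2→0 → ∅
[16] deliver 0→1 → ∅
[17] deliver 1→0 → ∅

yes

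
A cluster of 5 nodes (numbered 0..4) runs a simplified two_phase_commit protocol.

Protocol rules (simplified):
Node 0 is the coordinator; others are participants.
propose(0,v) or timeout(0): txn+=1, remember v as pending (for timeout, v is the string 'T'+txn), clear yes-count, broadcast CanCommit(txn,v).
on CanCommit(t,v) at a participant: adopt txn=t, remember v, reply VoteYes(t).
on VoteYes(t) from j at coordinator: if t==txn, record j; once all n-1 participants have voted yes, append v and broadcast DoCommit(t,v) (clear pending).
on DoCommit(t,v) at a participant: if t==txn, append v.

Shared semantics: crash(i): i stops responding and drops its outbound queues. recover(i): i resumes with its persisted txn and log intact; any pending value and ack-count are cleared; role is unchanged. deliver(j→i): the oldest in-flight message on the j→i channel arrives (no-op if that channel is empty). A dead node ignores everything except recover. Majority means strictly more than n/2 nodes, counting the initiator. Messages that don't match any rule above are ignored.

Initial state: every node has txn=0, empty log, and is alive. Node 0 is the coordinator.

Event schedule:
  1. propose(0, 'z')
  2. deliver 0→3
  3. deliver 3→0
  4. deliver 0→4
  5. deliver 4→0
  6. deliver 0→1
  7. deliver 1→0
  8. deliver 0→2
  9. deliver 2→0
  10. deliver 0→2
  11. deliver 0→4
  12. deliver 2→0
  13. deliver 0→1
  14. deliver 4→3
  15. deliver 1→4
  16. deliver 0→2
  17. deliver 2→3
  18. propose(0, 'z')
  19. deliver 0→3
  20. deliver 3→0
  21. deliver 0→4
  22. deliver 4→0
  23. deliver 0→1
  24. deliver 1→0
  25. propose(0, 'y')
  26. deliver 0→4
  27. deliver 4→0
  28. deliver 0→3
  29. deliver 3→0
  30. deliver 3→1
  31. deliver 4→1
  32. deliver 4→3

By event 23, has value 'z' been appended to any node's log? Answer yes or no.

after 1 — propose(0,'z'): n0:coor/t1/[-]
after 2 — deliver 0→3: n3:part/t1/[-]
after 3 — deliver 3→0: ·
after 4 — deliver 0→4: n4:part/t1/[-]
after 5 — deliver 4→0: ·
after 6 — deliver 0→1: n1:part/t1/[-]
after 7 — deliver 1→0: ·
after 8 — deliver 0→2: n2:part/t1/[-]
after 9 — deliver 2→0: n0:coor/t1/[z]
after 10 — deliver 0→2: n2:part/t1/[z]
after 11 — deliver 0→4: n4:part/t1/[z]
after 12 — deliver 2→0: ·
after 13 — deliver 0→1: n1:part/t1/[z]
after 14 — deliver 4→3: ·
after 15 — deliver 1→4: ·
after 16 — deliver 0→2: ·
after 17 — deliver 2→3: ·
after 18 — propose(0,'z'): n0:coor/t2/[z]
after 19 — deliver 0→3: n3:part/t1/[z]
after 20 — deliver 3→0: ·
after 21 — deliver 0→4: n4:part/t2/[z]
after 22 — deliver 4→0: ·
after 23 — deliver 0→1: n1:part/t2/[z]

yes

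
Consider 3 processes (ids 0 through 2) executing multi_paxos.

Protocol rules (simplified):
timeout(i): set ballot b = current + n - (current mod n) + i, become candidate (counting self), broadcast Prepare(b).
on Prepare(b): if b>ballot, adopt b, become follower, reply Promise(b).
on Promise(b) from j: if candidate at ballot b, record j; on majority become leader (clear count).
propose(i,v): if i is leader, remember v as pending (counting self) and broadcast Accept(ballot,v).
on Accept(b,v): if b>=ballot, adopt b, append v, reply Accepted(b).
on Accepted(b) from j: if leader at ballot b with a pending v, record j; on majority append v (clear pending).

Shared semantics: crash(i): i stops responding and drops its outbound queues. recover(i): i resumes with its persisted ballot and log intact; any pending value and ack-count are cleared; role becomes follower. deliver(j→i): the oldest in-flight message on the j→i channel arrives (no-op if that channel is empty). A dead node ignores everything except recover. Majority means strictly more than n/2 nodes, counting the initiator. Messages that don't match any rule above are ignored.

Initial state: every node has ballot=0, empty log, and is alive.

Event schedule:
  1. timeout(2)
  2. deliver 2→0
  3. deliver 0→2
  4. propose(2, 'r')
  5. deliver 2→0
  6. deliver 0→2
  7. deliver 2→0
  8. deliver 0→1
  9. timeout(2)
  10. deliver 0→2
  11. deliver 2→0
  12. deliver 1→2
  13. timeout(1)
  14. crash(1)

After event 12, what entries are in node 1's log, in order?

empty

[1] timeout(2) → N2(cand b5 [-])
[2] deliver 2→0 → N0(foll b5 [-])
[3] deliver 0→2 → N2(lead b5 [-])
[4] propose(2,'r') → ∅
[5] deliver 2→0 → N0(foll b5 [r])
[6] deliver 0→2 → N2(lead b5 [r])
[7] deliver 2→0 → ∅
[8] deliver 0→1 → ∅
[9] timeout(2) → N2(cand b8 [r])
[10] deliver 0→2 → ∅
[11] deliver 2→0 → N0(foll b8 [r])
[12] deliver 1→2 → ∅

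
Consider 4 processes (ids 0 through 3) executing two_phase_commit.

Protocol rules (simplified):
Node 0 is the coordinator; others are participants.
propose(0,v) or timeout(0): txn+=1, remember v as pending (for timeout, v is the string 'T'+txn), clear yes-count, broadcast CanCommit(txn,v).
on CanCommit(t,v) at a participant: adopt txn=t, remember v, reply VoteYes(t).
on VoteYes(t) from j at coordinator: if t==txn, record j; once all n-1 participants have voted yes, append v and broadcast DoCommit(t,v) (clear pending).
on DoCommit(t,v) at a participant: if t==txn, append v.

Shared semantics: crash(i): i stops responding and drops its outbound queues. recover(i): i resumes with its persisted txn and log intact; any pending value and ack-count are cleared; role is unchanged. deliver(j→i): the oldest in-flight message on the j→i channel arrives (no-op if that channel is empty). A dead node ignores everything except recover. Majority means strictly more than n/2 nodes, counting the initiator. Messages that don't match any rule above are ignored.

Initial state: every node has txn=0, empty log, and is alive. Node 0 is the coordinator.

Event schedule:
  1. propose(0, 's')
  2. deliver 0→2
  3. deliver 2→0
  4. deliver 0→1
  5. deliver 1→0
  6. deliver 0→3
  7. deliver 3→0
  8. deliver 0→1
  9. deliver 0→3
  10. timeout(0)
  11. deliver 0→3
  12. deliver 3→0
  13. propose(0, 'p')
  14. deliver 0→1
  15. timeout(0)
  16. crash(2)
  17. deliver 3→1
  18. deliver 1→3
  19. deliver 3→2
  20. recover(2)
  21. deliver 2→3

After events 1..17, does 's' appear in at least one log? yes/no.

e1 propose(0,'s'): 0[coor,t=1,-]
e2 deliver 0→2: 2[part,t=1,-]
e3 deliver 2→0: ·
e4 deliver 0→1: 1[part,t=1,-]
e5 deliver 1→0: ·
e6 deliver 0→3: 3[part,t=1,-]
e7 deliver 3→0: 0[coor,t=1,s]
e8 deliver 0→1: 1[part,t=1,s]
e9 deliver 0→3: 3[part,t=1,s]
e10 timeout(0): 0[coor,t=2,s]
e11 deliver 0→3: 3[part,t=2,s]
e12 deliver 3→0: ·
e13 propose(0,'p'): 0[coor,t=3,s]
e14 deliver 0→1: 1[part,t=2,s]
e15 timeout(0): 0[coor,t=4,s]
e16 crash(2): 2[✗part,t=1,-]
e17 deliver 3→1: ·

yes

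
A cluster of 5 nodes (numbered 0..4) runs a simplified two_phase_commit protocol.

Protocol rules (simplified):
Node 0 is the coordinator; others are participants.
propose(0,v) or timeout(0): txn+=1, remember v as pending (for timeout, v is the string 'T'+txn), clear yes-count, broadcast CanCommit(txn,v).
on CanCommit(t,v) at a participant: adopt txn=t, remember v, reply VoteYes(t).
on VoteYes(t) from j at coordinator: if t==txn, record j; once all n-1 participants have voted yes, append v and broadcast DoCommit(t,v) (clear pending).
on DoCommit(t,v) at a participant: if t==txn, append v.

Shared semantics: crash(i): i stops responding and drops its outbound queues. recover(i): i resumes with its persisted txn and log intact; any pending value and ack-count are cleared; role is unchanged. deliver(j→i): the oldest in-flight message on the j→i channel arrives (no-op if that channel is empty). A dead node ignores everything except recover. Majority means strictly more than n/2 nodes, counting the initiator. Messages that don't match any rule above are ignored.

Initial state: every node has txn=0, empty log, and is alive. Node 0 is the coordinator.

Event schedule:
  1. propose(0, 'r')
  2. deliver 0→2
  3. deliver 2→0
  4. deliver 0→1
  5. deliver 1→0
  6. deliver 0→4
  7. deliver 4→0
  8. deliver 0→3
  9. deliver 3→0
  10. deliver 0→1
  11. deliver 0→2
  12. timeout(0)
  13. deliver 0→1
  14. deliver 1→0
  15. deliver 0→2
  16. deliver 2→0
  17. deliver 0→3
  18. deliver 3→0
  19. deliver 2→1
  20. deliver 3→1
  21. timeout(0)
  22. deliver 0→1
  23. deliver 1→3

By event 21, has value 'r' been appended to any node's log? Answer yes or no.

1. propose(0,'r'):  <0:coor t1 ->
2. deliver 0→2:  <2:part t1 ->
3. deliver 2→0:  nop
4. deliver 0→1:  <1:part t1 ->
5. deliver 1→0:  nop
6. deliver 0→4:  <4:part t1 ->
7. deliver 4→0:  nop
8. deliver 0→3:  <3:part t1 ->
9. deliver 3→0:  <0:coor t1 r>
10. deliver 0→1:  <1:part t1 r>
11. deliver 0→2:  <2:part t1 r>
12. timeout(0):  <0:coor t2 r>
13. deliver 0→1:  <1:part t2 r>
14. deliver 1→0:  nop
15. deliver 0→2:  <2:part t2 r>
16. deliver 2→0:  nop
17. deliver 0→3:  <3:part t1 r>
18. deliver 3→0:  nop
19. deliver 2→1:  nop
20. deliver 3→1:  nop
21. timeout(0):  <0:coor t3 r>

yes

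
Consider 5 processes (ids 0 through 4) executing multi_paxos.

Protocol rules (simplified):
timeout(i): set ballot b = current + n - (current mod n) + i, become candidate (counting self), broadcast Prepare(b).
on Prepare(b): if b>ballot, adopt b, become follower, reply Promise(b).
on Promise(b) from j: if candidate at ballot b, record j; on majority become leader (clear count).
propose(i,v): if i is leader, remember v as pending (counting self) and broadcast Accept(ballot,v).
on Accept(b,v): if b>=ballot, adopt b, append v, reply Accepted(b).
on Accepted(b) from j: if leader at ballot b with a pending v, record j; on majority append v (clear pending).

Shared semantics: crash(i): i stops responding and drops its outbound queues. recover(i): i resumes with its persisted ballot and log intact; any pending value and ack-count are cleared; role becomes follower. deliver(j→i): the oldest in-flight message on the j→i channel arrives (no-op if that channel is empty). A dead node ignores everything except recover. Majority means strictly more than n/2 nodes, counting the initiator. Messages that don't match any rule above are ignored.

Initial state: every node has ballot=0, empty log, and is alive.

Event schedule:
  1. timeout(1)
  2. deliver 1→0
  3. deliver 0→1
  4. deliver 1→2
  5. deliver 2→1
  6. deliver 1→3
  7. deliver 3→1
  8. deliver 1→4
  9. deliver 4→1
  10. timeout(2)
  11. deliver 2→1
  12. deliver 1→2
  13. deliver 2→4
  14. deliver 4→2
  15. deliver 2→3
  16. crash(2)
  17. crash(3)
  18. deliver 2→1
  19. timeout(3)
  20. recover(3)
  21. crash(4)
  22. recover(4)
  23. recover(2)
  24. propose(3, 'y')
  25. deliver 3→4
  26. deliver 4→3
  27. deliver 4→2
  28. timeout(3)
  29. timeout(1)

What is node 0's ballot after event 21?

step 1 timeout(1): 1={cand,b=6,log=-}
step 2 deliver 1→0: 0={foll,b=6,log=-}
step 3 deliver 0→1: —
step 4 deliver 1→2: 2={foll,b=6,log=-}
step 5 deliver 2→1: 1={lead,b=6,log=-}
step 6 deliver 1→3: 3={foll,b=6,log=-}
step 7 deliver 3→1: —
step 8 deliver 1→4: 4={foll,b=6,log=-}
step 9 deliver 4→1: —
step 10 timeout(2): 2={cand,b=12,log=-}
step 11 deliver 2→1: 1={foll,b=12,log=-}
step 12 deliver 1→2: —
step 13 deliver 2→4: 4={foll,b=12,log=-}
step 14 deliver 4→2: 2={lead,b=12,log=-}
step 15 deliver 2→3: 3={foll,b=12,log=-}
step 16 crash(2): 2={✗lead,b=12,log=-}
step 17 crash(3): 3={✗foll,b=12,log=-}
step 18 deliver 2→1: —
step 19 timeout(3): —
step 20 recover(3): 3={foll,b=12,log=-}
step 21 crash(4): 4={✗foll,b=12,log=-}

6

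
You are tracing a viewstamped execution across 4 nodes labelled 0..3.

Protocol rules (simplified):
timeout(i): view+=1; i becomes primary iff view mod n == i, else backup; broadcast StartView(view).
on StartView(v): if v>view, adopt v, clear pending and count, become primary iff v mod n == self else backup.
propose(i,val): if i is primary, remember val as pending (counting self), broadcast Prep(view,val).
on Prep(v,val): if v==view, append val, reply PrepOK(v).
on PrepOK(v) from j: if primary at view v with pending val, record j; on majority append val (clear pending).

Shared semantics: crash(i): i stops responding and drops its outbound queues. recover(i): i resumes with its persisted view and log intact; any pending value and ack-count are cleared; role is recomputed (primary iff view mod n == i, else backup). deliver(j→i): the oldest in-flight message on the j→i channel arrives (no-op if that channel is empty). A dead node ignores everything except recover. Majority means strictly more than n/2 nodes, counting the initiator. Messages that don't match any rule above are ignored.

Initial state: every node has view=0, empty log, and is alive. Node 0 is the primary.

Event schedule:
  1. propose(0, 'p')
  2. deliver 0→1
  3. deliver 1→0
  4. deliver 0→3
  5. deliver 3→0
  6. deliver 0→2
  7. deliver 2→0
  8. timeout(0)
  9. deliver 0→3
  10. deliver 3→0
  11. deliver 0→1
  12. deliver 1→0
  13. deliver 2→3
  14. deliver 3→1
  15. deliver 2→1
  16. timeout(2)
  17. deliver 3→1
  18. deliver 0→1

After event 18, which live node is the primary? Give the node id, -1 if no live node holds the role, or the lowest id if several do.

1

after 1 — propose(0,'p'): ·
after 2 — deliver 0→1: n1:back/v0/[p]
after 3 — deliver 1→0: ·
after 4 — deliver 0→3: n3:back/v0/[p]
after 5 — deliver 3→0: n0:prim/v0/[p]
after 6 — deliver 0→2: n2:back/v0/[p]
after 7 — deliver 2→0: ·
after 8 — timeout(0): n0:back/v1/[p]
after 9 — deliver 0→3: n3:back/v1/[p]
after 10 — deliver 3→0: ·
after 11 — deliver 0→1: n1:prim/v1/[p]
after 12 — deliver 1→0: ·
after 13 — deliver 2→3: ·
after 14 — deliver 3→1: ·
after 15 — deliver 2→1: ·
after 16 — timeout(2): n2:back/v1/[p]
after 17 — deliver 3→1: ·
after 18 — deliver 0→1: ·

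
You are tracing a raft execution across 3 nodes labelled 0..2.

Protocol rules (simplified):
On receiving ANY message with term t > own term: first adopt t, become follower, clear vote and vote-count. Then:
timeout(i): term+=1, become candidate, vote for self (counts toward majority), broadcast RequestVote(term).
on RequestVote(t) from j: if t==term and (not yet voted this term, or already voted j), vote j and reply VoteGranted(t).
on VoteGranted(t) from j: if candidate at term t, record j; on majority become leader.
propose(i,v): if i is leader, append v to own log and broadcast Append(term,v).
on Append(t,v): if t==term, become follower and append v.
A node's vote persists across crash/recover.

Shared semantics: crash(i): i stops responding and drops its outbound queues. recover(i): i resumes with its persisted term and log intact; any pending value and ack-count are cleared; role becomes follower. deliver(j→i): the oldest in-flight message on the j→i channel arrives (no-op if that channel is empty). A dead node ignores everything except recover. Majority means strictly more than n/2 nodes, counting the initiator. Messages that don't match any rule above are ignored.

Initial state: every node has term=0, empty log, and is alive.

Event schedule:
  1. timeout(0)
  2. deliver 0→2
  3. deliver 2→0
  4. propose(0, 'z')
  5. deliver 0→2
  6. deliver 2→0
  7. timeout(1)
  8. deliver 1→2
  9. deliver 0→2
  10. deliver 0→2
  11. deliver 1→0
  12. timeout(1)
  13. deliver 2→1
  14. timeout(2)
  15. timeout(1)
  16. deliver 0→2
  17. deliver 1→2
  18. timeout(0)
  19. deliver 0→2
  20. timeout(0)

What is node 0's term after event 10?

1

[1] timeout(0) → N0(cand t1 [-])
[2] deliver 0→2 → N2(foll t1 [-])
[3] deliver 2→0 → N0(lead t1 [-])
[4] propose(0,'z') → N0(lead t1 [z])
[5] deliver 0→2 → N2(foll t1 [z])
[6] deliver 2→0 → ∅
[7] timeout(1) → N1(cand t1 [-])
[8] deliver 1→2 → ∅
[9] deliver 0→2 → ∅
[10] deliver 0→2 → ∅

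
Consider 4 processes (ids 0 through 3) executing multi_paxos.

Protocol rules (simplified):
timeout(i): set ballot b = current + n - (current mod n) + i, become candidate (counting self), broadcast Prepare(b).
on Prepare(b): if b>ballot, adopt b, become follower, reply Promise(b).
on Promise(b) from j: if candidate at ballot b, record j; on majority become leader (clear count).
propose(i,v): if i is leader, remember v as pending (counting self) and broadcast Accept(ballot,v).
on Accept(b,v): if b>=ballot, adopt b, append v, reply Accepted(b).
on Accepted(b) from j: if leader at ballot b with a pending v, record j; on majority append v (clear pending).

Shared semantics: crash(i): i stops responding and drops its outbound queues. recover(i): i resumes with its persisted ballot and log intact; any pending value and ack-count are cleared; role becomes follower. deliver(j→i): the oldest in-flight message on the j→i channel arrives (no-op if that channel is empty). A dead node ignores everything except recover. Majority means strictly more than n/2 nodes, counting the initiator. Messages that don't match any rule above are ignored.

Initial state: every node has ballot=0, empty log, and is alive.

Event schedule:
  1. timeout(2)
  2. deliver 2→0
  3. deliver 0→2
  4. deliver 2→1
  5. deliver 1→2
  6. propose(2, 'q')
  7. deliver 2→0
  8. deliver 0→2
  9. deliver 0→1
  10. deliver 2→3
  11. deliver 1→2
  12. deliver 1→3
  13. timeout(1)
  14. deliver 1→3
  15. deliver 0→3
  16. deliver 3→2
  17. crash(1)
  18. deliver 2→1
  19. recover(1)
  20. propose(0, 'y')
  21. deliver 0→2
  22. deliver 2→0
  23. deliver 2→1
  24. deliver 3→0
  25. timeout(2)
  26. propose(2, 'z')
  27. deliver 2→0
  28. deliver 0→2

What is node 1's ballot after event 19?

e1 timeout(2): 2[cand,b=6,-]
e2 deliver 2→0: 0[foll,b=6,-]
e3 deliver 0→2: ·
e4 deliver 2→1: 1[foll,b=6,-]
e5 deliver 1→2: 2[lead,b=6,-]
e6 propose(2,'q'): ·
e7 deliver 2→0: 0[foll,b=6,q]
e8 deliver 0→2: ·
e9 deliver 0→1: ·
e10 deliver 2→3: 3[foll,b=6,-]
e11 deliver 1→2: ·
e12 deliver 1→3: ·
e13 timeout(1): 1[cand,b=9,-]
e14 deliver 1→3: 3[foll,b=9,-]
e15 deliver 0→3: ·
e16 deliver 3→2: ·
e17 crash(1): 1[✗cand,b=9,-]
e18 deliver 2→1: ·
e19 recover(1): 1[foll,b=9,-]

9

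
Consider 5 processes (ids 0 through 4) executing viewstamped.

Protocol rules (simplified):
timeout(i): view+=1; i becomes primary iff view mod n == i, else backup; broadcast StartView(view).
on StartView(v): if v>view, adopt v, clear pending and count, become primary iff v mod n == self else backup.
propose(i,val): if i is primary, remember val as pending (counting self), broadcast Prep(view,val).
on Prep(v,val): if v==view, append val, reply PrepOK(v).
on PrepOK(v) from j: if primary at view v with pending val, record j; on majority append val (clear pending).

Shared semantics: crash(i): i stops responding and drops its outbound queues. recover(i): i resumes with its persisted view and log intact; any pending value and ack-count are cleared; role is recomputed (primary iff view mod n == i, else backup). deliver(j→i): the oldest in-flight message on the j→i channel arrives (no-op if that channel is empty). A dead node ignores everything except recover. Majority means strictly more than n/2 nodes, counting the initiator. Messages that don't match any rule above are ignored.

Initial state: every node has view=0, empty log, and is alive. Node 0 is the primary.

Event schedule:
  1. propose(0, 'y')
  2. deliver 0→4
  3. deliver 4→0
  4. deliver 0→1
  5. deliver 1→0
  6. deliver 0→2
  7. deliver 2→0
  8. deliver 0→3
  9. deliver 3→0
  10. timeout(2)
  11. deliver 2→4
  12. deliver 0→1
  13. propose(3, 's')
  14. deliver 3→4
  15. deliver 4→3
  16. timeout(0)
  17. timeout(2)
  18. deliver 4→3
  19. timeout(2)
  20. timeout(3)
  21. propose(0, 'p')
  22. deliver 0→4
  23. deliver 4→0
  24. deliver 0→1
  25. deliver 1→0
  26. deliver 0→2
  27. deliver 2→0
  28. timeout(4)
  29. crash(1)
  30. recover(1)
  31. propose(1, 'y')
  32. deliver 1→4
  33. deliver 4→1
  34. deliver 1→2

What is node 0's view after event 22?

[1] propose(0,'y') → ∅
[2] deliver 0→4 → N4(back v0 [y])
[3] deliver 4→0 → ∅
[4] deliver 0→1 → N1(back v0 [y])
[5] deliver 1→0 → N0(prim v0 [y])
[6] deliver 0→2 → N2(back v0 [y])
[7] deliver 2→0 → ∅
[8] deliver 0→3 → N3(back v0 [y])
[9] deliver 3→0 → ∅
[10] timeout(2) → N2(back v1 [y])
[11] deliver 2→4 → N4(back v1 [y])
[12] deliver 0→1 → ∅
[13] propose(3,'s') → ∅
[14] deliver 3→4 → ∅
[15] deliver 4→3 → ∅
[16] timeout(0) → N0(back v1 [y])
[17] timeout(2) → N2(prim v2 [y])
[18] deliver 4→3 → ∅
[19] timeout(2) → N2(back v3 [y])
[20] timeout(3) → N3(back v1 [y])
[21] propose(0,'p') → ∅
[22] deliver 0→4 → ∅

1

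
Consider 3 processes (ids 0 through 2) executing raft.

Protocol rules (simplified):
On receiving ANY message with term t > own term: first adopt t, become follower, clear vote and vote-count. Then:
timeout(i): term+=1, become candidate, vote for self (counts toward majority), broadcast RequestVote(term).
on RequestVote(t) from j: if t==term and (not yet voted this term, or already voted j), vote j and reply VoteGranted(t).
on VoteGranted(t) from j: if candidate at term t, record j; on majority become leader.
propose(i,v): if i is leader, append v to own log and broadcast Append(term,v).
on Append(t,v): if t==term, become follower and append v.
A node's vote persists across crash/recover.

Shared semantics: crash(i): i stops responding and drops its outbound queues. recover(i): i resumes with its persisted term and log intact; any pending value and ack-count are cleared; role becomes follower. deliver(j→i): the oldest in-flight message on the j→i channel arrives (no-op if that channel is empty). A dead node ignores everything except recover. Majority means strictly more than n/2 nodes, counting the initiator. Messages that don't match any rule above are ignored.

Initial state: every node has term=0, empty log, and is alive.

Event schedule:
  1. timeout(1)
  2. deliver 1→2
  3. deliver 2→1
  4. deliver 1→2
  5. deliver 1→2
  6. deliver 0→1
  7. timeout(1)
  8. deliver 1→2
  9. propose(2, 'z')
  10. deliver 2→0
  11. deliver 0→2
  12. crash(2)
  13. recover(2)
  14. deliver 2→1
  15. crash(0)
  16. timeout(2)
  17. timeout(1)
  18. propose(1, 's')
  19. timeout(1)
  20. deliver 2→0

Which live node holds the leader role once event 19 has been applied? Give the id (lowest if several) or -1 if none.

-1

e1 timeout(1): 1[cand,t=1,-]
e2 deliver 1→2: 2[foll,t=1,-]
e3 deliver 2→1: 1[lead,t=1,-]
e4 deliver 1→2: ·
e5 deliver 1→2: ·
e6 deliver 0→1: ·
e7 timeout(1): 1[cand,t=2,-]
e8 deliver 1→2: 2[foll,t=2,-]
e9 propose(2,'z'): ·
e10 deliver 2→0: ·
e11 deliver 0→2: ·
e12 crash(2): 2[✗foll,t=2,-]
e13 recover(2): 2[foll,t=2,-]
e14 deliver 2→1: ·
e15 crash(0): 0[✗foll,t=0,-]
e16 timeout(2): 2[cand,t=3,-]
e17 timeout(1): 1[cand,t=3,-]
e18 propose(1,'s'): ·
e19 timeout(1): 1[cand,t=4,-]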